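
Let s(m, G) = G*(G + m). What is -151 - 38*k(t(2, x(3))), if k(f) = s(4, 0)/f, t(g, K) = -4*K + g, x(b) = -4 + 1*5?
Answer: -151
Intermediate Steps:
x(b) = 1 (x(b) = -4 + 5 = 1)
t(g, K) = g - 4*K
k(f) = 0 (k(f) = (0*(0 + 4))/f = (0*4)/f = 0/f = 0)
-151 - 38*k(t(2, x(3))) = -151 - 38*0 = -151 + 0 = -151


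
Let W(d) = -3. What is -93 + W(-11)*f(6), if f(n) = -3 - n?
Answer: -66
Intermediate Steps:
-93 + W(-11)*f(6) = -93 - 3*(-3 - 1*6) = -93 - 3*(-3 - 6) = -93 - 3*(-9) = -93 + 27 = -66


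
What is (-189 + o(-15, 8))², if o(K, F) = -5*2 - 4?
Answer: 41209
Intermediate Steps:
o(K, F) = -14 (o(K, F) = -10 - 4 = -14)
(-189 + o(-15, 8))² = (-189 - 14)² = (-203)² = 41209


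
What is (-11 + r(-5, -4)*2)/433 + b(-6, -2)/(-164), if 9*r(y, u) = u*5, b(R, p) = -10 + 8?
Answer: -7501/319554 ≈ -0.023473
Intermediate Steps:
b(R, p) = -2
r(y, u) = 5*u/9 (r(y, u) = (u*5)/9 = (5*u)/9 = 5*u/9)
(-11 + r(-5, -4)*2)/433 + b(-6, -2)/(-164) = (-11 + ((5/9)*(-4))*2)/433 - 2/(-164) = (-11 - 20/9*2)*(1/433) - 2*(-1/164) = (-11 - 40/9)*(1/433) + 1/82 = -139/9*1/433 + 1/82 = -139/3897 + 1/82 = -7501/319554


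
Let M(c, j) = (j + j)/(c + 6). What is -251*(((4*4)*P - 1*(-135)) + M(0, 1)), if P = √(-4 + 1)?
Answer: -101906/3 - 4016*I*√3 ≈ -33969.0 - 6955.9*I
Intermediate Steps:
P = I*√3 (P = √(-3) = I*√3 ≈ 1.732*I)
M(c, j) = 2*j/(6 + c) (M(c, j) = (2*j)/(6 + c) = 2*j/(6 + c))
-251*(((4*4)*P - 1*(-135)) + M(0, 1)) = -251*(((4*4)*(I*√3) - 1*(-135)) + 2*1/(6 + 0)) = -251*((16*(I*√3) + 135) + 2*1/6) = -251*((16*I*√3 + 135) + 2*1*(⅙)) = -251*((135 + 16*I*√3) + ⅓) = -251*(406/3 + 16*I*√3) = -101906/3 - 4016*I*√3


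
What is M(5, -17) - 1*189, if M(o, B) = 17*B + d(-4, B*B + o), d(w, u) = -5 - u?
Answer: -777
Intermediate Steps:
M(o, B) = -5 - o - B**2 + 17*B (M(o, B) = 17*B + (-5 - (B*B + o)) = 17*B + (-5 - (B**2 + o)) = 17*B + (-5 - (o + B**2)) = 17*B + (-5 + (-o - B**2)) = 17*B + (-5 - o - B**2) = -5 - o - B**2 + 17*B)
M(5, -17) - 1*189 = (-5 - 1*5 - 1*(-17)**2 + 17*(-17)) - 1*189 = (-5 - 5 - 1*289 - 289) - 189 = (-5 - 5 - 289 - 289) - 189 = -588 - 189 = -777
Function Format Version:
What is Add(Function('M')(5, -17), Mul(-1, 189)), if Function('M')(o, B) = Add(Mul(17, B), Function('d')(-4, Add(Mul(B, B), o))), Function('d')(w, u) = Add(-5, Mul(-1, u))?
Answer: -777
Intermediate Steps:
Function('M')(o, B) = Add(-5, Mul(-1, o), Mul(-1, Pow(B, 2)), Mul(17, B)) (Function('M')(o, B) = Add(Mul(17, B), Add(-5, Mul(-1, Add(Mul(B, B), o)))) = Add(Mul(17, B), Add(-5, Mul(-1, Add(Pow(B, 2), o)))) = Add(Mul(17, B), Add(-5, Mul(-1, Add(o, Pow(B, 2))))) = Add(Mul(17, B), Add(-5, Add(Mul(-1, o), Mul(-1, Pow(B, 2))))) = Add(Mul(17, B), Add(-5, Mul(-1, o), Mul(-1, Pow(B, 2)))) = Add(-5, Mul(-1, o), Mul(-1, Pow(B, 2)), Mul(17, B)))
Add(Function('M')(5, -17), Mul(-1, 189)) = Add(Add(-5, Mul(-1, 5), Mul(-1, Pow(-17, 2)), Mul(17, -17)), Mul(-1, 189)) = Add(Add(-5, -5, Mul(-1, 289), -289), -189) = Add(Add(-5, -5, -289, -289), -189) = Add(-588, -189) = -777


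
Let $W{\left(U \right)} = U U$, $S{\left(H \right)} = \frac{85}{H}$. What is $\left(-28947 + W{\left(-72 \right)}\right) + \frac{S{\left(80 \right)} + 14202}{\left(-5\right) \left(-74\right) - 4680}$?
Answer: $- \frac{1638923729}{68960} \approx -23766.0$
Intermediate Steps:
$W{\left(U \right)} = U^{2}$
$\left(-28947 + W{\left(-72 \right)}\right) + \frac{S{\left(80 \right)} + 14202}{\left(-5\right) \left(-74\right) - 4680} = \left(-28947 + \left(-72\right)^{2}\right) + \frac{\frac{85}{80} + 14202}{\left(-5\right) \left(-74\right) - 4680} = \left(-28947 + 5184\right) + \frac{85 \cdot \frac{1}{80} + 14202}{370 - 4680} = -23763 + \frac{\frac{17}{16} + 14202}{-4310} = -23763 + \frac{227249}{16} \left(- \frac{1}{4310}\right) = -23763 - \frac{227249}{68960} = - \frac{1638923729}{68960}$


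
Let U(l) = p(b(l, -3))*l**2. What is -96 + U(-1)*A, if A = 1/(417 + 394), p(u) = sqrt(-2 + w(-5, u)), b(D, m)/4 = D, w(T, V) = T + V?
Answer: -96 + I*sqrt(11)/811 ≈ -96.0 + 0.0040895*I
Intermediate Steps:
b(D, m) = 4*D
p(u) = sqrt(-7 + u) (p(u) = sqrt(-2 + (-5 + u)) = sqrt(-7 + u))
U(l) = l**2*sqrt(-7 + 4*l) (U(l) = sqrt(-7 + 4*l)*l**2 = l**2*sqrt(-7 + 4*l))
A = 1/811 ≈ 0.0012330
-96 + U(-1)*A = -96 + ((-1)**2*sqrt(-7 + 4*(-1)))*(1/811) = -96 + (1*sqrt(-7 - 4))*(1/811) = -96 + (1*sqrt(-11))*(1/811) = -96 + (1*(I*sqrt(11)))*(1/811) = -96 + (I*sqrt(11))*(1/811) = -96 + I*sqrt(11)/811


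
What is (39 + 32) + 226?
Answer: 297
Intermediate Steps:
(39 + 32) + 226 = 71 + 226 = 297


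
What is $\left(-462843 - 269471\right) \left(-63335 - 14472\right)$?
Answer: $56979155398$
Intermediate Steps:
$\left(-462843 - 269471\right) \left(-63335 - 14472\right) = \left(-732314\right) \left(-77807\right) = 56979155398$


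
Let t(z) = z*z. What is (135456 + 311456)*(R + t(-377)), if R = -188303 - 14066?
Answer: -26921978880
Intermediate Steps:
R = -202369
t(z) = z²
(135456 + 311456)*(R + t(-377)) = (135456 + 311456)*(-202369 + (-377)²) = 446912*(-202369 + 142129) = 446912*(-60240) = -26921978880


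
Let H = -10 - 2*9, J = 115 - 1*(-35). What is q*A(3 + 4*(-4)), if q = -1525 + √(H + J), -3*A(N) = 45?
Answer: 22875 - 15*√122 ≈ 22709.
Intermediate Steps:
J = 150 (J = 115 + 35 = 150)
H = -28 (H = -10 - 18 = -28)
A(N) = -15 (A(N) = -⅓*45 = -15)
q = -1525 + √122 (q = -1525 + √(-28 + 150) = -1525 + √122 ≈ -1514.0)
q*A(3 + 4*(-4)) = (-1525 + √122)*(-15) = 22875 - 15*√122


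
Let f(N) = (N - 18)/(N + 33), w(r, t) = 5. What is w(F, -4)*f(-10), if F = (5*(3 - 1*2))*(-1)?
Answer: -140/23 ≈ -6.0870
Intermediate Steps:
F = -5 (F = (5*(3 - 2))*(-1) = (5*1)*(-1) = 5*(-1) = -5)
f(N) = (-18 + N)/(33 + N)
w(F, -4)*f(-10) = 5*((-18 - 10)/(33 - 10)) = 5*(-28/23) = -140/23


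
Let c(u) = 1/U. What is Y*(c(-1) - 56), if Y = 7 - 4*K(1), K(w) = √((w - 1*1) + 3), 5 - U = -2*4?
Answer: -5089/13 + 2908*√3/13 ≈ -4.0151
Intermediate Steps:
U = 13 (U = 5 - (-2)*4 = 5 - 1*(-8) = 5 + 8 = 13)
K(w) = √(2 + w) (K(w) = √((w - 1) + 3) = √((-1 + w) + 3) = √(2 + w))
c(u) = 1/13
Y = 7 - 4*√3 (Y = 7 - 4*√(2 + 1) = 7 - 4*√3 ≈ 0.071797)
Y*(c(-1) - 56) = (7 - 4*√3)*(1/13 - 56) = (7 - 4*√3)*(-727/13) = -5089/13 + 2908*√3/13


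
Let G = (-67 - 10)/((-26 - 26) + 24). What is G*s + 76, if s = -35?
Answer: -81/4 ≈ -20.250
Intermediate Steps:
G = 11/4 (G = -77/(-52 + 24) = -77/(-28) = -77*(-1/28) = 11/4 ≈ 2.7500)
G*s + 76 = (11/4)*(-35) + 76 = -385/4 + 76 = -81/4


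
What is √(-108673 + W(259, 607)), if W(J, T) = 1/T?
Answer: 3*I*√4448939730/607 ≈ 329.66*I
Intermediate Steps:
√(-108673 + W(259, 607)) = √(-108673 + 1/607) = √(-65964510/607) = 3*I*√4448939730/607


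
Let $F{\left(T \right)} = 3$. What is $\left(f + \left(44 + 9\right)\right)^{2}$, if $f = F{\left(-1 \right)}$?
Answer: $3136$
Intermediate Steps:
$f = 3$
$\left(f + \left(44 + 9\right)\right)^{2} = \left(3 + \left(44 + 9\right)\right)^{2} = \left(3 + 53\right)^{2} = 56^{2} = 3136$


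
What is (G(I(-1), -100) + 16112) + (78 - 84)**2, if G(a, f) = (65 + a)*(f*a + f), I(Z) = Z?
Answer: 16148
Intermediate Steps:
G(a, f) = (65 + a)*(f + a*f) (G(a, f) = (65 + a)*(a*f + f) = (65 + a)*(f + a*f))
(G(I(-1), -100) + 16112) + (78 - 84)**2 = (-100*(65 + (-1)**2 + 66*(-1)) + 16112) + (78 - 84)**2 = (-100*(65 + 1 - 66) + 16112) + (-6)**2 = (-100*0 + 16112) + 36 = (0 + 16112) + 36 = 16112 + 36 = 16148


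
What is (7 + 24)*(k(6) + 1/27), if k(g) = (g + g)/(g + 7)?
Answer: 10447/351 ≈ 29.764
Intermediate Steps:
k(g) = 2*g/(7 + g) (k(g) = (2*g)/(7 + g) = 2*g/(7 + g))
(7 + 24)*(k(6) + 1/27) = (7 + 24)*(2*6/(7 + 6) + 1/27) = 31*(2*6/13 + 1/27) = 31*(2*6*(1/13) + 1/27) = 31*(12/13 + 1/27) = 31*(337/351) = 10447/351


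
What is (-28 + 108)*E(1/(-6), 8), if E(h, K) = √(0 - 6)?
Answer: 80*I*√6 ≈ 195.96*I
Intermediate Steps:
E(h, K) = I*√6 (E(h, K) = √(-6) = I*√6)
(-28 + 108)*E(1/(-6), 8) = (-28 + 108)*(I*√6) = 80*(I*√6) = 80*I*√6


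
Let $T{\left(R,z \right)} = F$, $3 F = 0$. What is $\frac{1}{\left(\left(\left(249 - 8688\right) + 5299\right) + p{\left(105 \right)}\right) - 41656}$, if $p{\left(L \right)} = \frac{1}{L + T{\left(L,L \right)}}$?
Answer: $- \frac{105}{4703579} \approx -2.2323 \cdot 10^{-5}$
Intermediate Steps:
$F = 0$ ($F = \frac{1}{3} \cdot 0 = 0$)
$T{\left(R,z \right)} = 0$
$p{\left(L \right)} = \frac{1}{L}$ ($p{\left(L \right)} = \frac{1}{L + 0} = \frac{1}{L}$)
$\frac{1}{\left(\left(\left(249 - 8688\right) + 5299\right) + p{\left(105 \right)}\right) - 41656} = \frac{1}{\left(\left(\left(249 - 8688\right) + 5299\right) + \frac{1}{105}\right) - 41656} = \frac{1}{\left(\left(-8439 + 5299\right) + \frac{1}{105}\right) - 41656} = \frac{1}{\left(-3140 + \frac{1}{105}\right) - 41656} = \frac{1}{- \frac{329699}{105} - 41656} = \frac{1}{- \frac{4703579}{105}} = - \frac{105}{4703579}$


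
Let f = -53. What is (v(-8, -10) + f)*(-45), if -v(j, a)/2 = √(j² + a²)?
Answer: 2385 + 180*√41 ≈ 3537.6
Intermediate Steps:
v(j, a) = -2*√(a² + j²) (v(j, a) = -2*√(j² + a²) = -2*√(a² + j²))
(v(-8, -10) + f)*(-45) = (-2*√((-10)² + (-8)²) - 53)*(-45) = (-2*√(100 + 64) - 53)*(-45) = (-4*√41 - 53)*(-45) = (-53 - 4*√41)*(-45) = 2385 + 180*√41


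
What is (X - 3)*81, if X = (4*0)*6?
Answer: -243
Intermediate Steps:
X = 0 (X = 0*6 = 0)
(X - 3)*81 = (0 - 3)*81 = -3*81 = -243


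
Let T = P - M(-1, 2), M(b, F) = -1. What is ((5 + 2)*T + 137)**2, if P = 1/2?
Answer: 87025/4 ≈ 21756.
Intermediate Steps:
P = 1/2 (P = 1*(1/2) = 1/2 ≈ 0.50000)
T = 3/2 (T = 1/2 - 1*(-1) = 1/2 + 1 = 3/2 ≈ 1.5000)
((5 + 2)*T + 137)**2 = ((5 + 2)*(3/2) + 137)**2 = (7*(3/2) + 137)**2 = (21/2 + 137)**2 = (295/2)**2 = 87025/4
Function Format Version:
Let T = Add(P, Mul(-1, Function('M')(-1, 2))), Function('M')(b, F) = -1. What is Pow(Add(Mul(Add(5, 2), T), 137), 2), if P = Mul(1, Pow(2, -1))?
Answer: Rational(87025, 4) ≈ 21756.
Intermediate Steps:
P = Rational(1, 2) (P = Mul(1, Rational(1, 2)) = Rational(1, 2) ≈ 0.50000)
T = Rational(3, 2) (T = Add(Rational(1, 2), Mul(-1, -1)) = Add(Rational(1, 2), 1) = Rational(3, 2) ≈ 1.5000)
Pow(Add(Mul(Add(5, 2), T), 137), 2) = Pow(Add(Mul(Add(5, 2), Rational(3, 2)), 137), 2) = Pow(Add(Mul(7, Rational(3, 2)), 137), 2) = Pow(Add(Rational(21, 2), 137), 2) = Pow(Rational(295, 2), 2) = Rational(87025, 4)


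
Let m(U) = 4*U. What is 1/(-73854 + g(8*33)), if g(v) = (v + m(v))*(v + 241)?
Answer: 1/592746 ≈ 1.6871e-6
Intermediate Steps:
g(v) = 5*v*(241 + v) (g(v) = (v + 4*v)*(v + 241) = (5*v)*(241 + v) = 5*v*(241 + v))
1/(-73854 + g(8*33)) = 1/(-73854 + 5*(8*33)*(241 + 8*33)) = 1/(-73854 + 5*264*(241 + 264)) = 1/(-73854 + 5*264*505) = 1/(-73854 + 666600) = 1/592746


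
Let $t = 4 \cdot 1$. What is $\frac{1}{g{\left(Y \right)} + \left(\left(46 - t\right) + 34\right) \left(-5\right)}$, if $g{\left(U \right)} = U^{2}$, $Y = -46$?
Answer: $\frac{1}{1736} \approx 0.00057604$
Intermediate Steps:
$t = 4$
$\frac{1}{g{\left(Y \right)} + \left(\left(46 - t\right) + 34\right) \left(-5\right)} = \frac{1}{\left(-46\right)^{2} + \left(\left(46 - 4\right) + 34\right) \left(-5\right)} = \frac{1}{2116 + \left(\left(46 - 4\right) + 34\right) \left(-5\right)} = \frac{1}{2116 + \left(42 + 34\right) \left(-5\right)} = \frac{1}{2116 + 76 \left(-5\right)} = \frac{1}{2116 - 380} = \frac{1}{1736}$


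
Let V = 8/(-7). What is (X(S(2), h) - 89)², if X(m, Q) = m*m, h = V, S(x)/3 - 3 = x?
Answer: 18496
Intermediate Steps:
S(x) = 9 + 3*x
V = -8/7 (V = 8*(-⅐) = -8/7 ≈ -1.1429)
h = -8/7 ≈ -1.1429
X(m, Q) = m²
(X(S(2), h) - 89)² = ((9 + 3*2)² - 89)² = ((9 + 6)² - 89)² = (15² - 89)² = (225 - 89)² = 136² = 18496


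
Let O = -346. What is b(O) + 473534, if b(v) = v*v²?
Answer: -40948202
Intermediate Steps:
b(v) = v³
b(O) + 473534 = (-346)³ + 473534 = -41421736 + 473534 = -40948202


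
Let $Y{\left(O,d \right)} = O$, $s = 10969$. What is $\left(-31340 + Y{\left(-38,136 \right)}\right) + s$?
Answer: $-20409$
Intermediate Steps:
$\left(-31340 + Y{\left(-38,136 \right)}\right) + s = \left(-31340 - 38\right) + 10969 = -31378 + 10969 = -20409$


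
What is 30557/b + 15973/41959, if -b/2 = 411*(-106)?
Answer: 2673900599/3655971588 ≈ 0.73138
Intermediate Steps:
b = 87132 (b = -822*(-106) = -2*(-43566) = 87132)
30557/b + 15973/41959 = 30557/87132 + 15973/41959 = 2673900599/3655971588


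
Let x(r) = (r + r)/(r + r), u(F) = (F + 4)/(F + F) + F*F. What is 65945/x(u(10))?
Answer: 65945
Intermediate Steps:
u(F) = F² + (4 + F)/(2*F) (u(F) = (4 + F)/((2*F)) + F² = (4 + F)*(1/(2*F)) + F² = (4 + F)/(2*F) + F² = F² + (4 + F)/(2*F))
x(r) = 1 (x(r) = (2*r)/((2*r)) = (2*r)*(1/(2*r)) = 1)
65945/x(u(10)) = 65945/1 = 65945*1 = 65945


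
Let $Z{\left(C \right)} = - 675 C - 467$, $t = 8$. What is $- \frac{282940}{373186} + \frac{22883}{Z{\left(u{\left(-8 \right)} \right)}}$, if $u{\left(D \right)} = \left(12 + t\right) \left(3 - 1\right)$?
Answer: $- \frac{741414919}{465922721} \approx -1.5913$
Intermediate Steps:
$u{\left(D \right)} = 40$ ($u{\left(D \right)} = \left(12 + 8\right) \left(3 - 1\right) = 20 \cdot 2 = 40$)
$Z{\left(C \right)} = -467 - 675 C$
$- \frac{282940}{373186} + \frac{22883}{Z{\left(u{\left(-8 \right)} \right)}} = - \frac{282940}{373186} + \frac{22883}{-467 - 27000} = \left(-282940\right) \frac{1}{373186} + \frac{22883}{-467 - 27000} = - \frac{141470}{186593} + \frac{22883}{-27467} = - \frac{141470}{186593} + 22883 \left(- \frac{1}{27467}\right) = - \frac{141470}{186593} - \frac{22883}{27467} = - \frac{741414919}{465922721}$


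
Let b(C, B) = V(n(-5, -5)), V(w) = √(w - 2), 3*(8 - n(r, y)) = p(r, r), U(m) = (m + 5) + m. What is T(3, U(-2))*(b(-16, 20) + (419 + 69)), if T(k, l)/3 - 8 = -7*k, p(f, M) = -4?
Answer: -19032 - 13*√66 ≈ -19138.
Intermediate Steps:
U(m) = 5 + 2*m (U(m) = (5 + m) + m = 5 + 2*m)
n(r, y) = 28/3 (n(r, y) = 8 - ⅓*(-4) = 8 + 4/3 = 28/3)
T(k, l) = 24 - 21*k (T(k, l) = 24 + 3*(-7*k) = 24 - 21*k)
V(w) = √(-2 + w)
b(C, B) = √66/3 (b(C, B) = √(-2 + 28/3) = √(22/3) = √66/3)
T(3, U(-2))*(b(-16, 20) + (419 + 69)) = (24 - 21*3)*(√66/3 + (419 + 69)) = (24 - 63)*(√66/3 + 488) = -39*(488 + √66/3) = -19032 - 13*√66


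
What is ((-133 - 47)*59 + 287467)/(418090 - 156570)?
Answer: 276847/261520 ≈ 1.0586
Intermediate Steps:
((-133 - 47)*59 + 287467)/(418090 - 156570) = (-180*59 + 287467)/261520 = (-10620 + 287467)*(1/261520) = 276847*(1/261520) = 276847/261520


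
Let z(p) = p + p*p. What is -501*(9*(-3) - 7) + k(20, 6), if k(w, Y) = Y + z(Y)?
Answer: 17082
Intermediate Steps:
z(p) = p + p²
k(w, Y) = Y + Y*(1 + Y)
-501*(9*(-3) - 7) + k(20, 6) = -501*(9*(-3) - 7) + 6*(2 + 6) = -501*(-27 - 7) + 6*8 = -501*(-34) + 48 = 17034 + 48 = 17082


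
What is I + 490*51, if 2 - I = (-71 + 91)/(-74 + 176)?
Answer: 1274582/51 ≈ 24992.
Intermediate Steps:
I = 92/51 (I = 2 - (-71 + 91)/(-74 + 176) = 2 - 20/102 = 2 - 1*10/51 = 2 - 10/51 = 92/51 ≈ 1.8039)
I + 490*51 = 92/51 + 490*51 = 92/51 + 24990 = 1274582/51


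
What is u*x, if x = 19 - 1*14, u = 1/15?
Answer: ⅓ ≈ 0.33333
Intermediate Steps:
u = 1/15 ≈ 0.066667
x = 5 (x = 19 - 14 = 5)
u*x = (1/15)*5 = ⅓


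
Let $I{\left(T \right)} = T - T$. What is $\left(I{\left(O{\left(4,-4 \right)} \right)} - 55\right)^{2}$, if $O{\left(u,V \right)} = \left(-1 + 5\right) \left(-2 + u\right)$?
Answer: $3025$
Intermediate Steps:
$O{\left(u,V \right)} = -8 + 4 u$ ($O{\left(u,V \right)} = 4 \left(-2 + u\right) = -8 + 4 u$)
$I{\left(T \right)} = 0$
$\left(I{\left(O{\left(4,-4 \right)} \right)} - 55\right)^{2} = \left(0 - 55\right)^{2} = \left(-55\right)^{2} = 3025$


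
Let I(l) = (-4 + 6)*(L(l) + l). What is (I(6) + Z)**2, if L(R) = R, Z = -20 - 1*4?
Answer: 0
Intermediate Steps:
Z = -24 (Z = -20 - 4 = -24)
I(l) = 4*l (I(l) = (-4 + 6)*(l + l) = 2*(2*l) = 4*l)
(I(6) + Z)**2 = (4*6 - 24)**2 = (24 - 24)**2 = 0**2 = 0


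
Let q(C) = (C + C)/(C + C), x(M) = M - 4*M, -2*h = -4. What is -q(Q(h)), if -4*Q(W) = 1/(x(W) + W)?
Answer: -1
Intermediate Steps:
h = 2 (h = -½*(-4) = 2)
x(M) = -3*M
Q(W) = 1/(8*W) (Q(W) = -1/(4*(-3*W + W)) = -(-1/(2*W))/4 = -(-1)/(8*W) = 1/(8*W))
q(C) = 1 (q(C) = (2*C)/((2*C)) = (2*C)*(1/(2*C)) = 1)
-q(Q(h)) = -1*1 = -1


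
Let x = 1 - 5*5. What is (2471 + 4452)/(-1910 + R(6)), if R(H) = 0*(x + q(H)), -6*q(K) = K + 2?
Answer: -6923/1910 ≈ -3.6246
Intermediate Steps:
x = -24 (x = 1 - 25 = -24)
q(K) = -⅓ - K/6 (q(K) = -(K + 2)/6 = -(2 + K)/6 = -⅓ - K/6)
R(H) = 0 (R(H) = 0*(-24 + (-⅓ - H/6)) = 0*(-73/3 - H/6) = 0)
(2471 + 4452)/(-1910 + R(6)) = (2471 + 4452)/(-1910 + 0) = 6923/(-1910) = 6923*(-1/1910) = -6923/1910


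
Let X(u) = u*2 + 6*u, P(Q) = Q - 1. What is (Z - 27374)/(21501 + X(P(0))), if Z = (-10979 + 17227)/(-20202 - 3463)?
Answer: -647811958/508631845 ≈ -1.2736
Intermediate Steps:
P(Q) = -1 + Q
X(u) = 8*u (X(u) = 2*u + 6*u = 8*u)
Z = -6248/23665 (Z = 6248/(-23665) = 6248*(-1/23665) = -6248/23665 ≈ -0.26402)
(Z - 27374)/(21501 + X(P(0))) = (-6248/23665 - 27374)/(21501 + 8*(-1 + 0)) = -647811958/(23665*(21501 + 8*(-1))) = -647811958/(23665*(21501 - 8)) = -647811958/23665/21493 = -647811958/23665*1/21493 = -647811958/508631845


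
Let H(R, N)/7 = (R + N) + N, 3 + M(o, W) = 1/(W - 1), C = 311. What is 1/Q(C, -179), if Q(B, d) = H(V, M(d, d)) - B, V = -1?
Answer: -90/32407 ≈ -0.0027772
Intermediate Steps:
M(o, W) = -3 + 1/(-1 + W) (M(o, W) = -3 + 1/(W - 1) = -3 + 1/(-1 + W))
H(R, N) = 7*R + 14*N (H(R, N) = 7*((R + N) + N) = 7*((N + R) + N) = 7*(R + 2*N) = 7*R + 14*N)
Q(B, d) = -7 - B + 14*(4 - 3*d)/(-1 + d) (Q(B, d) = (7*(-1) + 14*((4 - 3*d)/(-1 + d))) - B = (-7 + 14*(4 - 3*d)/(-1 + d)) - B = -7 - B + 14*(4 - 3*d)/(-1 + d))
1/Q(C, -179) = 1/((63 + 311 - 49*(-179) - 1*311*(-179))/(-1 - 179)) = 1/((63 + 311 + 8771 + 55669)/(-180)) = 1/(-1/180*64814) = 1/(-32407/90) = -90/32407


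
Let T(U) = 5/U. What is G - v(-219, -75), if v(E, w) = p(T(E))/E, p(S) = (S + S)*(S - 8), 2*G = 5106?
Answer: 26815348397/10503459 ≈ 2553.0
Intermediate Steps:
G = 2553 (G = (½)*5106 = 2553)
p(S) = 2*S*(-8 + S) (p(S) = (2*S)*(-8 + S) = 2*S*(-8 + S))
v(E, w) = 10*(-8 + 5/E)/E² (v(E, w) = (2*(5/E)*(-8 + 5/E))/E = (10*(-8 + 5/E)/E)/E = 10*(-8 + 5/E)/E²)
G - v(-219, -75) = 2553 - 10*(5 - 8*(-219))/(-219)³ = 2553 - 10*(-1)*(5 + 1752)/10503459 = 2553 - 10*(-1)*1757/10503459 = 2553 - 1*(-17570/10503459) = 2553 + 17570/10503459 = 26815348397/10503459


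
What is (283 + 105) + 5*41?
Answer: 593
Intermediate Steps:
(283 + 105) + 5*41 = 388 + 205 = 593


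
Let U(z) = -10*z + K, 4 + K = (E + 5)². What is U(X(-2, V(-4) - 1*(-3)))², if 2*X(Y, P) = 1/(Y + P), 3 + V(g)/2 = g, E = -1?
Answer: 25921/169 ≈ 153.38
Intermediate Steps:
V(g) = -6 + 2*g
K = 12 (K = -4 + (-1 + 5)² = -4 + 4² = -4 + 16 = 12)
X(Y, P) = 1/(2*(P + Y)) (X(Y, P) = 1/(2*(Y + P)) = 1/(2*(P + Y)))
U(z) = 12 - 10*z (U(z) = -10*z + 12 = 12 - 10*z)
U(X(-2, V(-4) - 1*(-3)))² = (12 - 5/(((-6 + 2*(-4)) - 1*(-3)) - 2))² = (12 - 5/(((-6 - 8) + 3) - 2))² = (12 - 5/((-14 + 3) - 2))² = (12 - 5/(-11 - 2))² = (12 - 5/(-13))² = (12 - 5*(-1)/13)² = (12 - 10*(-1/26))² = (12 + 5/13)² = (161/13)² = 25921/169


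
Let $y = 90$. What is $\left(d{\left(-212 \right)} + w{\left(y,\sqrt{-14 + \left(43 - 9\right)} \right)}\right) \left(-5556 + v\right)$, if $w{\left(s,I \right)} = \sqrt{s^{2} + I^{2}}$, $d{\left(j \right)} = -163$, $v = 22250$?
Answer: $-2721122 + 33388 \sqrt{2030} \approx -1.2168 \cdot 10^{6}$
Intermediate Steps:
$w{\left(s,I \right)} = \sqrt{I^{2} + s^{2}}$
$\left(d{\left(-212 \right)} + w{\left(y,\sqrt{-14 + \left(43 - 9\right)} \right)}\right) \left(-5556 + v\right) = \left(-163 + \sqrt{\left(\sqrt{-14 + \left(43 - 9\right)}\right)^{2} + 90^{2}}\right) \left(-5556 + 22250\right) = \left(-163 + \sqrt{\left(\sqrt{-14 + \left(43 - 9\right)}\right)^{2} + 8100}\right) 16694 = \left(-163 + \sqrt{\left(\sqrt{-14 + 34}\right)^{2} + 8100}\right) 16694 = \left(-163 + \sqrt{\left(\sqrt{20}\right)^{2} + 8100}\right) 16694 = \left(-163 + \sqrt{\left(2 \sqrt{5}\right)^{2} + 8100}\right) 16694 = \left(-163 + \sqrt{20 + 8100}\right) 16694 = \left(-163 + \sqrt{8120}\right) 16694 = \left(-163 + 2 \sqrt{2030}\right) 16694 = -2721122 + 33388 \sqrt{2030}$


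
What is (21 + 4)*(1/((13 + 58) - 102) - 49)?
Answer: -38000/31 ≈ -1225.8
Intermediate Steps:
(21 + 4)*(1/((13 + 58) - 102) - 49) = 25*(1/(71 - 102) - 49) = 25*(1/(-31) - 49) = 25*(-1/31 - 49) = 25*(-1520/31) = -38000/31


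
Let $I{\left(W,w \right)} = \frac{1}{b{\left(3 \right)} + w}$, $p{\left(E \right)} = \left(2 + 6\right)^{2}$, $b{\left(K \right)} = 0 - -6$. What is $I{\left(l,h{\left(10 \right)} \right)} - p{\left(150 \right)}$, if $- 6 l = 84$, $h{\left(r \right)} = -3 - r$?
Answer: $- \frac{449}{7} \approx -64.143$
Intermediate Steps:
$b{\left(K \right)} = 6$ ($b{\left(K \right)} = 0 + 6 = 6$)
$l = -14$ ($l = \left(- \frac{1}{6}\right) 84 = -14$)
$p{\left(E \right)} = 64$ ($p{\left(E \right)} = 8^{2} = 64$)
$I{\left(W,w \right)} = \frac{1}{6 + w}$
$I{\left(l,h{\left(10 \right)} \right)} - p{\left(150 \right)} = \frac{1}{6 - 13} - 64 = \frac{1}{-7} - 64 = - \frac{1}{7} - 64 = - \frac{449}{7}$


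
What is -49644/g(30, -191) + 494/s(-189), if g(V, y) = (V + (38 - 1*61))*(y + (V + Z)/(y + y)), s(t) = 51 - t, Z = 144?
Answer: 21447617/548520 ≈ 39.101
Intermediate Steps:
g(V, y) = (-23 + V)*(y + (144 + V)/(2*y)) (g(V, y) = (V + (38 - 1*61))*(y + (V + 144)/(y + y)) = (V + (38 - 61))*(y + (144 + V)/((2*y))) = (V - 23)*(y + (144 + V)*(1/(2*y))) = (-23 + V)*(y + (144 + V)/(2*y)))
-49644/g(30, -191) + 494/s(-189) = -49644*(-382/(-3312 + 30² + 121*30 + 2*(-191)²*(-23 + 30))) + 494/(51 - 1*(-189)) = -49644*(-382/(-3312 + 900 + 3630 + 2*36481*7)) + 494/(51 + 189) = -49644*(-382/(-3312 + 900 + 3630 + 510734)) + 494/240 = -49644/((½)*(-1/191)*511952) + 494*(1/240) = -49644/(-255976/191) + 247/120 = -49644*(-191/255976) + 247/120 = 338643/9142 + 247/120 = 21447617/548520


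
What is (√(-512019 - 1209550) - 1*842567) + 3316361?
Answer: 2473794 + I*√1721569 ≈ 2.4738e+6 + 1312.1*I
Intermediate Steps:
(√(-512019 - 1209550) - 1*842567) + 3316361 = (√(-1721569) - 842567) + 3316361 = (I*√1721569 - 842567) + 3316361 = (-842567 + I*√1721569) + 3316361 = 2473794 + I*√1721569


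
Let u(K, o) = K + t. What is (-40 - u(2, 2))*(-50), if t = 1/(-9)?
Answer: 18850/9 ≈ 2094.4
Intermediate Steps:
t = -⅑ ≈ -0.11111
u(K, o) = -⅑ + K (u(K, o) = K - ⅑ = -⅑ + K)
(-40 - u(2, 2))*(-50) = (-40 - (-⅑ + 2))*(-50) = (-40 - 1*17/9)*(-50) = (-40 - 17/9)*(-50) = -377/9*(-50) = 18850/9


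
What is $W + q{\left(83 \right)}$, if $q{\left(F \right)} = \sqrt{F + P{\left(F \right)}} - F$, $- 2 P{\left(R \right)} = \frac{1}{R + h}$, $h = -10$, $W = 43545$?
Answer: $43462 + \frac{\sqrt{1769082}}{146} \approx 43471.0$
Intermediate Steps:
$P{\left(R \right)} = - \frac{1}{2 \left(-10 + R\right)}$ ($P{\left(R \right)} = - \frac{1}{2 \left(R - 10\right)} = - \frac{1}{2 \left(-10 + R\right)}$)
$q{\left(F \right)} = \sqrt{F - \frac{1}{-20 + 2 F}} - F$
$W + q{\left(83 \right)} = 43545 - \left(83 - \frac{\sqrt{2} \sqrt{- \frac{1}{-10 + 83} + 2 \cdot 83}}{2}\right) = 43545 - \left(83 - \frac{\sqrt{2} \sqrt{- \frac{1}{73} + 166}}{2}\right) = 43545 - \left(83 - \frac{\sqrt{2} \sqrt{\frac{12117}{73}}}{2}\right) = 43545 - \left(83 - \frac{\sqrt{2} \frac{\sqrt{884541}}{73}}{2}\right) = 43545 - \left(83 - \frac{\sqrt{1769082}}{146}\right) = 43462 + \frac{\sqrt{1769082}}{146}$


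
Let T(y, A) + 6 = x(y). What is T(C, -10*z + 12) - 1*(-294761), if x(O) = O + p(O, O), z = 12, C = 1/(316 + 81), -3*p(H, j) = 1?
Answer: 351052811/1191 ≈ 2.9475e+5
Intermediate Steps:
p(H, j) = -⅓ (p(H, j) = -⅓*1 = -⅓)
C = 1/397 ≈ 0.0025189
x(O) = -⅓ + O (x(O) = O - ⅓ = -⅓ + O)
T(y, A) = -19/3 + y (T(y, A) = -6 + (-⅓ + y) = -19/3 + y)
T(C, -10*z + 12) - 1*(-294761) = (-19/3 + 1/397) - 1*(-294761) = -7540/1191 + 294761 = 351052811/1191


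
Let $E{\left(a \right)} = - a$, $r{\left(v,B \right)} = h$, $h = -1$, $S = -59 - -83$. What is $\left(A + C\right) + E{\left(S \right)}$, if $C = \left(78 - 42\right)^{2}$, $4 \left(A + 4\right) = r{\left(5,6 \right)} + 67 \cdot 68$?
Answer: $\frac{9627}{4} \approx 2406.8$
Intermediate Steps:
$S = 24$ ($S = -59 + 83 = 24$)
$r{\left(v,B \right)} = -1$
$A = \frac{4539}{4}$ ($A = -4 + \frac{-1 + 67 \cdot 68}{4} = -4 + \frac{-1 + 4556}{4} = -4 + \frac{1}{4} \cdot 4555 = -4 + \frac{4555}{4} = \frac{4539}{4} \approx 1134.8$)
$C = 1296$ ($C = 36^{2} = 1296$)
$\left(A + C\right) + E{\left(S \right)} = \left(\frac{4539}{4} + 1296\right) - 24 = \frac{9723}{4} - 24 = \frac{9627}{4}$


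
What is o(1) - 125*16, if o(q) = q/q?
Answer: -1999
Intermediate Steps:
o(q) = 1
o(1) - 125*16 = 1 - 125*16 = 1 - 2000 = -1999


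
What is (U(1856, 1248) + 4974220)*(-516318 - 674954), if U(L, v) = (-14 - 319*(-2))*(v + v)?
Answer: -7781059912928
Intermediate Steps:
U(L, v) = 1248*v (U(L, v) = (-14 + 638)*(2*v) = 624*(2*v) = 1248*v)
(U(1856, 1248) + 4974220)*(-516318 - 674954) = (1248*1248 + 4974220)*(-516318 - 674954) = (1557504 + 4974220)*(-1191272) = 6531724*(-1191272) = -7781059912928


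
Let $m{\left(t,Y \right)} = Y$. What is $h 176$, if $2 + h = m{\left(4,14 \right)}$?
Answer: $2112$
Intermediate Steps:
$h = 12$ ($h = -2 + 14 = 12$)
$h 176 = 12 \cdot 176 = 2112$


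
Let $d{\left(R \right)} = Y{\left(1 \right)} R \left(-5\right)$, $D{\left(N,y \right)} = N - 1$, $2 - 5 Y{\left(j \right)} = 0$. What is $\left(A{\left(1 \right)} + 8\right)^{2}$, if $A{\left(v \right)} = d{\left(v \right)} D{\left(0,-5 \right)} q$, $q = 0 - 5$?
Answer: $4$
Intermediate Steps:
$Y{\left(j \right)} = \frac{2}{5}$ ($Y{\left(j \right)} = \frac{2}{5} - 0 = \frac{2}{5} + 0 = \frac{2}{5}$)
$D{\left(N,y \right)} = -1 + N$ ($D{\left(N,y \right)} = N - 1 = -1 + N$)
$d{\left(R \right)} = - 2 R$ ($d{\left(R \right)} = \frac{2 R}{5} \left(-5\right) = - 2 R$)
$q = -5$ ($q = 0 - 5 = -5$)
$A{\left(v \right)} = - 10 v$ ($A{\left(v \right)} = - 2 v \left(-1 + 0\right) \left(-5\right) = - 2 v \left(-1\right) \left(-5\right) = 2 v \left(-5\right) = - 10 v$)
$\left(A{\left(1 \right)} + 8\right)^{2} = \left(\left(-10\right) 1 + 8\right)^{2} = \left(-10 + 8\right)^{2} = \left(-2\right)^{2} = 4$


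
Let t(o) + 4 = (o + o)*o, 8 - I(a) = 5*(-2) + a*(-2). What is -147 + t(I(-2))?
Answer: 241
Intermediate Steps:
I(a) = 18 + 2*a (I(a) = 8 - (5*(-2) + a*(-2)) = 8 - (-10 - 2*a) = 8 + (10 + 2*a) = 18 + 2*a)
t(o) = -4 + 2*o² (t(o) = -4 + (o + o)*o = -4 + (2*o)*o = -4 + 2*o²)
-147 + t(I(-2)) = -147 + (-4 + 2*(18 + 2*(-2))²) = -147 + (-4 + 2*(18 - 4)²) = -147 + (-4 + 2*14²) = -147 + (-4 + 2*196) = -147 + (-4 + 392) = -147 + 388 = 241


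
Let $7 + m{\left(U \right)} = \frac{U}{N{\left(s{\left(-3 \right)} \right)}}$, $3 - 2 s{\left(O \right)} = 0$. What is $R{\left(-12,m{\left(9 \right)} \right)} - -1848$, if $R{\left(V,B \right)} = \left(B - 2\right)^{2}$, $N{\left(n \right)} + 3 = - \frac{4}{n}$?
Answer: $\frac{566472}{289} \approx 1960.1$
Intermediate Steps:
$s{\left(O \right)} = \frac{3}{2}$ ($s{\left(O \right)} = \frac{3}{2} - 0 = \frac{3}{2} + 0 = \frac{3}{2}$)
$N{\left(n \right)} = -3 - \frac{4}{n}$
$m{\left(U \right)} = -7 - \frac{3 U}{17}$ ($m{\left(U \right)} = -7 + \frac{U}{-3 - \frac{4}{\frac{3}{2}}} = -7 + \frac{U}{-3 - \frac{8}{3}} = -7 + \frac{U}{- \frac{17}{3}} = -7 + U \left(- \frac{3}{17}\right) = -7 - \frac{3 U}{17}$)
$R{\left(V,B \right)} = \left(-2 + B\right)^{2}$
$R{\left(-12,m{\left(9 \right)} \right)} - -1848 = \left(-2 - \frac{146}{17}\right)^{2} - -1848 = \left(-2 - \frac{146}{17}\right)^{2} + 1848 = \left(- \frac{180}{17}\right)^{2} + 1848 = \frac{32400}{289} + 1848 = \frac{566472}{289}$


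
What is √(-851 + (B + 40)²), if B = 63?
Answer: √9758 ≈ 98.783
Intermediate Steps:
√(-851 + (B + 40)²) = √(-851 + (63 + 40)²) = √(-851 + 103²) = √(-851 + 10609) = √9758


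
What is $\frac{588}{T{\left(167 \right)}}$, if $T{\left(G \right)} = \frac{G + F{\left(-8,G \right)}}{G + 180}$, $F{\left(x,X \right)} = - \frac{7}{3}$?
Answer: $\frac{306054}{247} \approx 1239.1$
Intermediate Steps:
$F{\left(x,X \right)} = - \frac{7}{3}$ ($F{\left(x,X \right)} = \left(-7\right) \frac{1}{3} = - \frac{7}{3}$)
$T{\left(G \right)} = \frac{- \frac{7}{3} + G}{180 + G}$ ($T{\left(G \right)} = \frac{G - \frac{7}{3}}{G + 180} = \frac{- \frac{7}{3} + G}{180 + G}$)
$\frac{588}{T{\left(167 \right)}} = \frac{588}{\frac{1}{180 + 167} \left(- \frac{7}{3} + 167\right)} = \frac{588}{\frac{1}{347} \cdot \frac{494}{3}} = \frac{588}{\frac{494}{1041}} = 588 \cdot \frac{1041}{494} = \frac{306054}{247}$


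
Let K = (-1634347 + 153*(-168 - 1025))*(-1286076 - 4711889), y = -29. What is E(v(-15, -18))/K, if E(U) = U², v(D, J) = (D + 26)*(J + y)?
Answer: 267289/10897558657340 ≈ 2.4527e-8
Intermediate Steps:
v(D, J) = (-29 + J)*(26 + D) (v(D, J) = (D + 26)*(J - 29) = (26 + D)*(-29 + J) = (-29 + J)*(26 + D))
K = 10897558657340 (K = (-1634347 + 153*(-1193))*(-5997965) = (-1634347 - 182529)*(-5997965) = -1816876*(-5997965) = 10897558657340)
E(v(-15, -18))/K = (-754 - 29*(-15) + 26*(-18) - 15*(-18))²/10897558657340 = (-754 + 435 - 468 + 270)²*(1/10897558657340) = (-517)²*(1/10897558657340) = 267289*(1/10897558657340) = 267289/10897558657340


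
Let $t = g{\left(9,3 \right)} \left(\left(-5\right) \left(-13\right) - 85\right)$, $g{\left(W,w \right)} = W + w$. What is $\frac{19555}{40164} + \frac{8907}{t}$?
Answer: $- \frac{29420629}{803280} \approx -36.626$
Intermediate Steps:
$t = -240$ ($t = \left(9 + 3\right) \left(\left(-5\right) \left(-13\right) - 85\right) = 12 \left(65 - 85\right) = 12 \left(-20\right) = -240$)
$\frac{19555}{40164} + \frac{8907}{t} = \frac{19555}{40164} + \frac{8907}{-240} = 19555 \cdot \frac{1}{40164} + 8907 \left(- \frac{1}{240}\right) = \frac{19555}{40164} - \frac{2969}{80} = - \frac{29420629}{803280}$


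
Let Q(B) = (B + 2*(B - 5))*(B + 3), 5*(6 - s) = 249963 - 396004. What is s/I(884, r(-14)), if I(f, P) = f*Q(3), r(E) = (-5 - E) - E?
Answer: -146071/26520 ≈ -5.5080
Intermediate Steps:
r(E) = -5 - 2*E
s = 146071/5 (s = 6 - (249963 - 396004)/5 = 6 - ⅕*(-146041) = 6 + 146041/5 = 146071/5 ≈ 29214.)
Q(B) = (-10 + 3*B)*(3 + B) (Q(B) = (B + 2*(-5 + B))*(3 + B) = (B + (-10 + 2*B))*(3 + B) = (-10 + 3*B)*(3 + B))
I(f, P) = -6*f (I(f, P) = f*(-30 - 1*3 + 3*3²) = f*(-30 - 3 + 3*9) = f*(-30 - 3 + 27) = f*(-6) = -6*f)
s/I(884, r(-14)) = 146071/(5*((-6*884))) = (146071/5)/(-5304) = (146071/5)*(-1/5304) = -146071/26520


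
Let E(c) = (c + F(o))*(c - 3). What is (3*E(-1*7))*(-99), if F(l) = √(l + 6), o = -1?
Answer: -20790 + 2970*√5 ≈ -14149.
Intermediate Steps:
F(l) = √(6 + l)
E(c) = (-3 + c)*(c + √5) (E(c) = (c + √(6 - 1))*(c - 3) = (c + √5)*(-3 + c) = (-3 + c)*(c + √5))
(3*E(-1*7))*(-99) = (3*((-1*7)² - (-3)*7 - 3*√5 + (-1*7)*√5))*(-99) = (3*((-7)² - 3*(-7) - 3*√5 - 7*√5))*(-99) = (3*(49 + 21 - 3*√5 - 7*√5))*(-99) = (3*(70 - 10*√5))*(-99) = (210 - 30*√5)*(-99) = -20790 + 2970*√5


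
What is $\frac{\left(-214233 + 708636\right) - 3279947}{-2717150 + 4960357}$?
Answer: $- \frac{2785544}{2243207} \approx -1.2418$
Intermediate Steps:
$\frac{\left(-214233 + 708636\right) - 3279947}{-2717150 + 4960357} = \frac{494403 - 3279947}{2243207} = \left(-2785544\right) \frac{1}{2243207} = - \frac{2785544}{2243207}$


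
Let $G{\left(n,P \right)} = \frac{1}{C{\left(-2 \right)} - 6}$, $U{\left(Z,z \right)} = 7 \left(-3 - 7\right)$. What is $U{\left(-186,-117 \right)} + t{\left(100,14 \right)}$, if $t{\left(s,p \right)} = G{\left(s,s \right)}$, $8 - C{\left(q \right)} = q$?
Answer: $- \frac{279}{4} \approx -69.75$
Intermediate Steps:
$C{\left(q \right)} = 8 - q$
$U{\left(Z,z \right)} = -70$ ($U{\left(Z,z \right)} = 7 \left(-10\right) = -70$)
$G{\left(n,P \right)} = \frac{1}{4}$ ($G{\left(n,P \right)} = \frac{1}{\left(8 - -2\right) - 6} = \frac{1}{\left(8 + 2\right) - 6} = \frac{1}{10 - 6} = \frac{1}{4}$)
$t{\left(s,p \right)} = \frac{1}{4}$
$U{\left(-186,-117 \right)} + t{\left(100,14 \right)} = -70 + \frac{1}{4} = - \frac{279}{4}$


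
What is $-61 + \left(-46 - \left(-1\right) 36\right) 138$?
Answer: $-1441$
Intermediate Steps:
$-61 + \left(-46 - \left(-1\right) 36\right) 138 = -61 + \left(-46 - -36\right) 138 = -61 + \left(-46 + 36\right) 138 = -61 - 1380 = -1441$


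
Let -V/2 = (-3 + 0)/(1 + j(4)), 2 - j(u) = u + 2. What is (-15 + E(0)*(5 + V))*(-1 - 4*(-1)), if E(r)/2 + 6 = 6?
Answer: -45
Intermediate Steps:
j(u) = -u (j(u) = 2 - (u + 2) = 2 - (2 + u) = 2 + (-2 - u) = -u)
E(r) = 0 (E(r) = -12 + 2*6 = -12 + 12 = 0)
V = -2 (V = -2*(-3 + 0)/(1 - 1*4) = -(-6)/(1 - 4) = -(-6)/(-3) = -(-6)*(-1)/3 = -2*1 = -2)
(-15 + E(0)*(5 + V))*(-1 - 4*(-1)) = (-15 + 0*(5 - 2))*(-1 - 4*(-1)) = (-15 + 0*3)*(-1 + 4) = (-15 + 0)*3 = -15*3 = -45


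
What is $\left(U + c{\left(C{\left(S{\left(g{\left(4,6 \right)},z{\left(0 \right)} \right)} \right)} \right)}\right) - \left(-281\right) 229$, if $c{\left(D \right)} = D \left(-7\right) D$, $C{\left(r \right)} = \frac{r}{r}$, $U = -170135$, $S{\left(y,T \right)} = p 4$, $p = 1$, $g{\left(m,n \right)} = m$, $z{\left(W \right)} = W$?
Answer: $-105793$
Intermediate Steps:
$S{\left(y,T \right)} = 4$ ($S{\left(y,T \right)} = 1 \cdot 4 = 4$)
$C{\left(r \right)} = 1$
$c{\left(D \right)} = - 7 D^{2}$ ($c{\left(D \right)} = - 7 D D = - 7 D^{2}$)
$\left(U + c{\left(C{\left(S{\left(g{\left(4,6 \right)},z{\left(0 \right)} \right)} \right)} \right)}\right) - \left(-281\right) 229 = \left(-170135 - 7 \cdot 1^{2}\right) - \left(-281\right) 229 = \left(-170135 - 7\right) - -64349 = \left(-170135 - 7\right) + 64349 = -170142 + 64349 = -105793$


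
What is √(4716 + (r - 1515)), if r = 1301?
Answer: √4502 ≈ 67.097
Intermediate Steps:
√(4716 + (r - 1515)) = √(4716 + (1301 - 1515)) = √(4716 - 214) = √4502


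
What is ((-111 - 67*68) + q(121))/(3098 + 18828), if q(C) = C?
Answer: -2273/10963 ≈ -0.20733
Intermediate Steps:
((-111 - 67*68) + q(121))/(3098 + 18828) = ((-111 - 67*68) + 121)/(3098 + 18828) = ((-111 - 4556) + 121)/21926 = (-4667 + 121)*(1/21926) = -4546*1/21926 = -2273/10963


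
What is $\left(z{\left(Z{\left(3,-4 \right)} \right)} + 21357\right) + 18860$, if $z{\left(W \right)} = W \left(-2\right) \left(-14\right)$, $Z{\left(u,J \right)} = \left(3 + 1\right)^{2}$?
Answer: $40665$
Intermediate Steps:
$Z{\left(u,J \right)} = 16$ ($Z{\left(u,J \right)} = 4^{2} = 16$)
$z{\left(W \right)} = 28 W$ ($z{\left(W \right)} = - 2 W \left(-14\right) = 28 W$)
$\left(z{\left(Z{\left(3,-4 \right)} \right)} + 21357\right) + 18860 = \left(28 \cdot 16 + 21357\right) + 18860 = \left(448 + 21357\right) + 18860 = 21805 + 18860 = 40665$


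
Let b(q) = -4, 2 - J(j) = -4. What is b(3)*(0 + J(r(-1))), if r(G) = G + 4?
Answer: -24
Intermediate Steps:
r(G) = 4 + G
J(j) = 6 (J(j) = 2 - 1*(-4) = 2 + 4 = 6)
b(3)*(0 + J(r(-1))) = -4*(0 + 6) = -4*6 = -24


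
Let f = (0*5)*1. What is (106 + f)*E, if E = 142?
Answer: 15052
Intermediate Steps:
f = 0 (f = 0*1 = 0)
(106 + f)*E = (106 + 0)*142 = 106*142 = 15052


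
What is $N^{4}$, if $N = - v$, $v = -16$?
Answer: $65536$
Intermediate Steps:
$N = 16$ ($N = \left(-1\right) \left(-16\right) = 16$)
$N^{4} = 16^{4} = 65536$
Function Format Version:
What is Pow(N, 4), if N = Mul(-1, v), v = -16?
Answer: 65536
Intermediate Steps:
N = 16 (N = Mul(-1, -16) = 16)
Pow(N, 4) = Pow(16, 4) = 65536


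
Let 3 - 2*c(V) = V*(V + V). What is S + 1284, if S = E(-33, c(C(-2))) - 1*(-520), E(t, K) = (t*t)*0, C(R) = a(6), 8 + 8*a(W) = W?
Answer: 1804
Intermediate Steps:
a(W) = -1 + W/8
C(R) = -1/4 (C(R) = -1 + (1/8)*6 = -1 + 3/4 = -1/4)
c(V) = 3/2 - V**2 (c(V) = 3/2 - V*(V + V)/2 = 3/2 - V*2*V/2 = 3/2 - V**2)
E(t, K) = 0 (E(t, K) = t**2*0 = 0)
S = 520 (S = 0 - 1*(-520) = 0 + 520 = 520)
S + 1284 = 520 + 1284 = 1804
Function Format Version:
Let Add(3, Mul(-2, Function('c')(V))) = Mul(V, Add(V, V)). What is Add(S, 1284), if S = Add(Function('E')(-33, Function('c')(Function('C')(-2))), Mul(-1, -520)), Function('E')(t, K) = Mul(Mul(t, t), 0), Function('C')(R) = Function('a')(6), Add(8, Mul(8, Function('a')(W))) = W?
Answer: 1804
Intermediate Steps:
Function('a')(W) = Add(-1, Mul(Rational(1, 8), W))
Function('C')(R) = Rational(-1, 4) (Function('C')(R) = Add(-1, Mul(Rational(1, 8), 6)) = Add(-1, Rational(3, 4)) = Rational(-1, 4))
Function('c')(V) = Add(Rational(3, 2), Mul(-1, Pow(V, 2))) (Function('c')(V) = Add(Rational(3, 2), Mul(Rational(-1, 2), Mul(V, Add(V, V)))) = Add(Rational(3, 2), Mul(Rational(-1, 2), Mul(V, Mul(2, V)))) = Add(Rational(3, 2), Mul(Rational(-1, 2), Mul(2, Pow(V, 2)))) = Add(Rational(3, 2), Mul(-1, Pow(V, 2))))
Function('E')(t, K) = 0 (Function('E')(t, K) = Mul(Pow(t, 2), 0) = 0)
S = 520 (S = Add(0, Mul(-1, -520)) = Add(0, 520) = 520)
Add(S, 1284) = Add(520, 1284) = 1804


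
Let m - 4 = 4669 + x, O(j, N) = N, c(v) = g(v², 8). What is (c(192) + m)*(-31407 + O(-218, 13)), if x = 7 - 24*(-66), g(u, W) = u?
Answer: -1353960432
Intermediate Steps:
c(v) = v²
x = 1591 (x = 7 + 1584 = 1591)
m = 6264 (m = 4 + (4669 + 1591) = 4 + 6260 = 6264)
(c(192) + m)*(-31407 + O(-218, 13)) = (192² + 6264)*(-31407 + 13) = (36864 + 6264)*(-31394) = 43128*(-31394) = -1353960432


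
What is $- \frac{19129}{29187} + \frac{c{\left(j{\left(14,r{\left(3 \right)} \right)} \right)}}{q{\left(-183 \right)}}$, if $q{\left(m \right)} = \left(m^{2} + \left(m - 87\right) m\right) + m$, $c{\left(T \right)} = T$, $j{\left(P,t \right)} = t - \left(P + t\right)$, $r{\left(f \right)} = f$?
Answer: $- \frac{5612351}{8561106} \approx -0.65556$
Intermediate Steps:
$j{\left(P,t \right)} = - P$ ($j{\left(P,t \right)} = t - \left(P + t\right) = - P$)
$q{\left(m \right)} = m + m^{2} + m \left(-87 + m\right)$ ($q{\left(m \right)} = \left(m^{2} + \left(m - 87\right) m\right) + m = \left(m^{2} + \left(-87 + m\right) m\right) + m = \left(m^{2} + m \left(-87 + m\right)\right) + m = m + m^{2} + m \left(-87 + m\right)$)
$- \frac{19129}{29187} + \frac{c{\left(j{\left(14,r{\left(3 \right)} \right)} \right)}}{q{\left(-183 \right)}} = - \frac{19129}{29187} + \frac{\left(-1\right) 14}{2 \left(-183\right) \left(-43 - 183\right)} = \left(-19129\right) \frac{1}{29187} - \frac{14}{2 \left(-183\right) \left(-226\right)} = - \frac{407}{621} - \frac{14}{82716} = - \frac{407}{621} - \frac{7}{41358} = - \frac{5612351}{8561106}$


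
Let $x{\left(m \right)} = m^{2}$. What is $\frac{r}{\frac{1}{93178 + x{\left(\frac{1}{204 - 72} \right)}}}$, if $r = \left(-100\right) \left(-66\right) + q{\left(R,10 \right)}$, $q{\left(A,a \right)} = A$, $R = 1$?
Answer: $\frac{10716944455273}{17424} \approx 6.1507 \cdot 10^{8}$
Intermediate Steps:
$r = 6601$ ($r = \left(-100\right) \left(-66\right) + 1 = 6600 + 1 = 6601$)
$\frac{r}{\frac{1}{93178 + x{\left(\frac{1}{204 - 72} \right)}}} = \frac{6601}{\frac{1}{93178 + \left(\frac{1}{204 - 72}\right)^{2}}} = \frac{6601}{\frac{1}{93178 + \left(\frac{1}{132}\right)^{2}}} = \frac{6601}{\frac{1}{93178 + \frac{1}{17424}}} = \frac{6601}{\frac{1}{\frac{1623533473}{17424}}} = \frac{6601}{\frac{17424}{1623533473}} = 6601 \cdot \frac{1623533473}{17424} = \frac{10716944455273}{17424}$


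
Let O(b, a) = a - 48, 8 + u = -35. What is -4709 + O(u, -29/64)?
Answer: -304477/64 ≈ -4757.5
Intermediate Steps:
u = -43 (u = -8 - 35 = -43)
O(b, a) = -48 + a
-4709 + O(u, -29/64) = -4709 + (-48 - 29/64) = -4709 - 3101/64 = -304477/64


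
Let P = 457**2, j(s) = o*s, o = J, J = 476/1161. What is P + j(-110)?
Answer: 242421329/1161 ≈ 2.0880e+5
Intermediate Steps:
J = 476/1161 (J = 476*(1/1161) = 476/1161 ≈ 0.40999)
o = 476/1161 ≈ 0.40999
j(s) = 476*s/1161
P = 208849
P + j(-110) = 208849 + (476/1161)*(-110) = 208849 - 52360/1161 = 242421329/1161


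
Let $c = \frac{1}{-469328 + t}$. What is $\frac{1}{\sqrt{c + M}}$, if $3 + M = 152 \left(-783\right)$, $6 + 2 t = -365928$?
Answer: $- \frac{i \sqrt{50641247563200770}}{77635498606} \approx - 0.0028986 i$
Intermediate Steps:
$t = -182967$ ($t = -3 + \frac{1}{2} \left(-365928\right) = -3 - 182964 = -182967$)
$c = - \frac{1}{652295}$ ($c = \frac{1}{-469328 - 182967} = \frac{1}{-652295} = - \frac{1}{652295} \approx -1.533 \cdot 10^{-6}$)
$M = -119019$ ($M = -3 + 152 \left(-783\right) = -3 - 119016 = -119019$)
$\frac{1}{\sqrt{c + M}} = \frac{1}{\sqrt{- \frac{1}{652295} - 119019}} = \frac{1}{\sqrt{- \frac{77635498606}{652295}}} = \frac{1}{\frac{1}{652295} i \sqrt{50641247563200770}} = - \frac{i \sqrt{50641247563200770}}{77635498606}$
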